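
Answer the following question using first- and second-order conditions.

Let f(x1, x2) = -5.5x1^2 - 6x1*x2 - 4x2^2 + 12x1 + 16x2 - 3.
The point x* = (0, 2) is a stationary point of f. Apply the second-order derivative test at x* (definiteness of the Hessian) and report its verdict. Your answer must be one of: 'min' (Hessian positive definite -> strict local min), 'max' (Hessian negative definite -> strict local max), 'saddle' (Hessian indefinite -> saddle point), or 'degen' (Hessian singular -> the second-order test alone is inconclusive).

Compute the Hessian H = grad^2 f:
  H = [[-11, -6], [-6, -8]]
Verify stationarity: grad f(x*) = H x* + g = (0, 0).
Eigenvalues of H: -15.6847, -3.3153.
Both eigenvalues < 0, so H is negative definite -> x* is a strict local max.

max


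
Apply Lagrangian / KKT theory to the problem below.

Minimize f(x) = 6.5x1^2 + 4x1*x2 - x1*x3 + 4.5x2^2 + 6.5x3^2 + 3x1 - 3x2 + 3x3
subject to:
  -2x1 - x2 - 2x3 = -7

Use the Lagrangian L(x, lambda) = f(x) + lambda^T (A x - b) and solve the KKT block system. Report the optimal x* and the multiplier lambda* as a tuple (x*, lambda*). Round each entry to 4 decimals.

Form the Lagrangian:
  L(x, lambda) = (1/2) x^T Q x + c^T x + lambda^T (A x - b)
Stationarity (grad_x L = 0): Q x + c + A^T lambda = 0.
Primal feasibility: A x = b.

This gives the KKT block system:
  [ Q   A^T ] [ x     ]   [-c ]
  [ A    0  ] [ lambda ] = [ b ]

Solving the linear system:
  x*      = (1.3536, 1.009, 1.6419)
  lambda* = (11.4955)
  f(x*)   = 43.214

x* = (1.3536, 1.009, 1.6419), lambda* = (11.4955)


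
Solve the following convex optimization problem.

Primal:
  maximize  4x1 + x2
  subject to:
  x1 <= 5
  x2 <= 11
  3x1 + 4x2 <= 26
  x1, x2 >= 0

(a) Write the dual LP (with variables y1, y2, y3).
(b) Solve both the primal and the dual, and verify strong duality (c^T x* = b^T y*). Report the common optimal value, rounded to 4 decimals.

The standard primal-dual pair for 'max c^T x s.t. A x <= b, x >= 0' is:
  Dual:  min b^T y  s.t.  A^T y >= c,  y >= 0.

So the dual LP is:
  minimize  5y1 + 11y2 + 26y3
  subject to:
    y1 + 3y3 >= 4
    y2 + 4y3 >= 1
    y1, y2, y3 >= 0

Solving the primal: x* = (5, 2.75).
  primal value c^T x* = 22.75.
Solving the dual: y* = (3.25, 0, 0.25).
  dual value b^T y* = 22.75.
Strong duality: c^T x* = b^T y*. Confirmed.

22.75


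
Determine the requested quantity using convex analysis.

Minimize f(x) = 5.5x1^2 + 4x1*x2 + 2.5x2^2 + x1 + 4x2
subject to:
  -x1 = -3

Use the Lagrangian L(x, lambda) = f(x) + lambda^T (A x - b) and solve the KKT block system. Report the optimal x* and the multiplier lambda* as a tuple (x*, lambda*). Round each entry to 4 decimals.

Form the Lagrangian:
  L(x, lambda) = (1/2) x^T Q x + c^T x + lambda^T (A x - b)
Stationarity (grad_x L = 0): Q x + c + A^T lambda = 0.
Primal feasibility: A x = b.

This gives the KKT block system:
  [ Q   A^T ] [ x     ]   [-c ]
  [ A    0  ] [ lambda ] = [ b ]

Solving the linear system:
  x*      = (3, -3.2)
  lambda* = (21.2)
  f(x*)   = 26.9

x* = (3, -3.2), lambda* = (21.2)


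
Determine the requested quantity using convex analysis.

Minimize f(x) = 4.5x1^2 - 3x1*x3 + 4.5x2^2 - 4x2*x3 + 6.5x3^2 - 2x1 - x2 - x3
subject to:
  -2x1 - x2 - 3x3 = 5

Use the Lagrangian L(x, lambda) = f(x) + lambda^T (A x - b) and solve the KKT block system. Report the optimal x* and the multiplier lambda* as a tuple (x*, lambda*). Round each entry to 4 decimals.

Form the Lagrangian:
  L(x, lambda) = (1/2) x^T Q x + c^T x + lambda^T (A x - b)
Stationarity (grad_x L = 0): Q x + c + A^T lambda = 0.
Primal feasibility: A x = b.

This gives the KKT block system:
  [ Q   A^T ] [ x     ]   [-c ]
  [ A    0  ] [ lambda ] = [ b ]

Solving the linear system:
  x*      = (-0.7419, -0.6375, -0.9595)
  lambda* = (-2.8994)
  f(x*)   = 8.789

x* = (-0.7419, -0.6375, -0.9595), lambda* = (-2.8994)


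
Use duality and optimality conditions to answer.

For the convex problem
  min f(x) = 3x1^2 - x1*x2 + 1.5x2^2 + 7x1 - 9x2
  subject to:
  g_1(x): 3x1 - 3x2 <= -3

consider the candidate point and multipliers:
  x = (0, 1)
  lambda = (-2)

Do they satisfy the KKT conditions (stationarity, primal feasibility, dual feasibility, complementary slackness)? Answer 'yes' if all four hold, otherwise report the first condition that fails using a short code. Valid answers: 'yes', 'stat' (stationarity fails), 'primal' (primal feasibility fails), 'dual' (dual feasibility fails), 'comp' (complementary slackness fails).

Gradient of f: grad f(x) = Q x + c = (6, -6)
Constraint values g_i(x) = a_i^T x - b_i:
  g_1((0, 1)) = 0
Stationarity residual: grad f(x) + sum_i lambda_i a_i = (0, 0)
  -> stationarity OK
Primal feasibility (all g_i <= 0): OK
Dual feasibility (all lambda_i >= 0): FAILS
Complementary slackness (lambda_i * g_i(x) = 0 for all i): OK

Verdict: the first failing condition is dual_feasibility -> dual.

dual


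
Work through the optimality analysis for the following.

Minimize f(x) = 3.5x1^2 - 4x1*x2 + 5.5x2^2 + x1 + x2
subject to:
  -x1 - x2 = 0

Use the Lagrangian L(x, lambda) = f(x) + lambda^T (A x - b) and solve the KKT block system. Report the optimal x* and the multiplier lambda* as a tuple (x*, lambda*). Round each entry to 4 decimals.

Form the Lagrangian:
  L(x, lambda) = (1/2) x^T Q x + c^T x + lambda^T (A x - b)
Stationarity (grad_x L = 0): Q x + c + A^T lambda = 0.
Primal feasibility: A x = b.

This gives the KKT block system:
  [ Q   A^T ] [ x     ]   [-c ]
  [ A    0  ] [ lambda ] = [ b ]

Solving the linear system:
  x*      = (0, 0)
  lambda* = (1)
  f(x*)   = 0

x* = (0, 0), lambda* = (1)


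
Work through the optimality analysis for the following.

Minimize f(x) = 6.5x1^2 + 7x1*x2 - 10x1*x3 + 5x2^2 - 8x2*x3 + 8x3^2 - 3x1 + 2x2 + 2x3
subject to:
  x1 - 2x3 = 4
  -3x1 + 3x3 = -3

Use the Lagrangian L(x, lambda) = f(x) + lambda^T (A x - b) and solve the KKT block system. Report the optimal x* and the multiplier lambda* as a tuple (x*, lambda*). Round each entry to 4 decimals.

Form the Lagrangian:
  L(x, lambda) = (1/2) x^T Q x + c^T x + lambda^T (A x - b)
Stationarity (grad_x L = 0): Q x + c + A^T lambda = 0.
Primal feasibility: A x = b.

This gives the KKT block system:
  [ Q   A^T ] [ x     ]   [-c ]
  [ A    0  ] [ lambda ] = [ b ]

Solving the linear system:
  x*      = (-2, -1.2, -3)
  lambda* = (-23.8, -10.4)
  f(x*)   = 30.8

x* = (-2, -1.2, -3), lambda* = (-23.8, -10.4)


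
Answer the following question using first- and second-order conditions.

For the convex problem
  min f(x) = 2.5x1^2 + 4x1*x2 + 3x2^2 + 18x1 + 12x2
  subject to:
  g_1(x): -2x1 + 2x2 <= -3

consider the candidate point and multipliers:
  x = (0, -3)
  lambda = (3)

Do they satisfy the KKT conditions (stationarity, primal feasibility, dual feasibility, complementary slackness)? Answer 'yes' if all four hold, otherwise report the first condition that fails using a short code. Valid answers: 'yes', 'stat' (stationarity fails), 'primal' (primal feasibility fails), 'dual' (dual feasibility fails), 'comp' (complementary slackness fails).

Gradient of f: grad f(x) = Q x + c = (6, -6)
Constraint values g_i(x) = a_i^T x - b_i:
  g_1((0, -3)) = -3
Stationarity residual: grad f(x) + sum_i lambda_i a_i = (0, 0)
  -> stationarity OK
Primal feasibility (all g_i <= 0): OK
Dual feasibility (all lambda_i >= 0): OK
Complementary slackness (lambda_i * g_i(x) = 0 for all i): FAILS

Verdict: the first failing condition is complementary_slackness -> comp.

comp


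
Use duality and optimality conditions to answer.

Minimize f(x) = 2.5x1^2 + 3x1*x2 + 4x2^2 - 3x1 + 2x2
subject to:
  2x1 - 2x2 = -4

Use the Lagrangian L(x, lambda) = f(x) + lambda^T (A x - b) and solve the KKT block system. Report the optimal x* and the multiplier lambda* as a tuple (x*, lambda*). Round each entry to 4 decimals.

Form the Lagrangian:
  L(x, lambda) = (1/2) x^T Q x + c^T x + lambda^T (A x - b)
Stationarity (grad_x L = 0): Q x + c + A^T lambda = 0.
Primal feasibility: A x = b.

This gives the KKT block system:
  [ Q   A^T ] [ x     ]   [-c ]
  [ A    0  ] [ lambda ] = [ b ]

Solving the linear system:
  x*      = (-1.1053, 0.8947)
  lambda* = (2.9211)
  f(x*)   = 8.3947

x* = (-1.1053, 0.8947), lambda* = (2.9211)


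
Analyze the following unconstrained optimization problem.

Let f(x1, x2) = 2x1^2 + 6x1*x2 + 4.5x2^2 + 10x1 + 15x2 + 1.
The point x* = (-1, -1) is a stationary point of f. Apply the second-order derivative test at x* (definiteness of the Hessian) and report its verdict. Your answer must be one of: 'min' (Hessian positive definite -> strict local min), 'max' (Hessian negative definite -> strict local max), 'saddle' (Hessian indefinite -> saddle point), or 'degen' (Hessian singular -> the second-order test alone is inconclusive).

Compute the Hessian H = grad^2 f:
  H = [[4, 6], [6, 9]]
Verify stationarity: grad f(x*) = H x* + g = (0, 0).
Eigenvalues of H: 0, 13.
H has a zero eigenvalue (singular; positive semidefinite but not definite), so H is neither positive definite, negative definite, nor indefinite. The second-order test alone is inconclusive -> degen.
(Indeed, f is constant along the null direction of H through x*, so x* is not a strict local extremum.)

degen


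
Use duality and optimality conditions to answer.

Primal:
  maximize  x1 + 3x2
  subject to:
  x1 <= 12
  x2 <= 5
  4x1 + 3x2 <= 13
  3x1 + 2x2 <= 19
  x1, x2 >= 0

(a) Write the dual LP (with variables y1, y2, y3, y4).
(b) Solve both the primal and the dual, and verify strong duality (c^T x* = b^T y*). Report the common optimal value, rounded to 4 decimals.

The standard primal-dual pair for 'max c^T x s.t. A x <= b, x >= 0' is:
  Dual:  min b^T y  s.t.  A^T y >= c,  y >= 0.

So the dual LP is:
  minimize  12y1 + 5y2 + 13y3 + 19y4
  subject to:
    y1 + 4y3 + 3y4 >= 1
    y2 + 3y3 + 2y4 >= 3
    y1, y2, y3, y4 >= 0

Solving the primal: x* = (0, 4.3333).
  primal value c^T x* = 13.
Solving the dual: y* = (0, 0, 1, 0).
  dual value b^T y* = 13.
Strong duality: c^T x* = b^T y*. Confirmed.

13


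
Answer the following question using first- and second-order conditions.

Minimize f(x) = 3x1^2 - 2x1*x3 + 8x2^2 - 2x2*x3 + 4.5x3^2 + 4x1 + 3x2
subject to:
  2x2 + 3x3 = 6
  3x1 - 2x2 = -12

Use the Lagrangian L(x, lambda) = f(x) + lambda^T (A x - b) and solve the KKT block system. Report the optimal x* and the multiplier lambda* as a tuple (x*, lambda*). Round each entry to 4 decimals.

Form the Lagrangian:
  L(x, lambda) = (1/2) x^T Q x + c^T x + lambda^T (A x - b)
Stationarity (grad_x L = 0): Q x + c + A^T lambda = 0.
Primal feasibility: A x = b.

This gives the KKT block system:
  [ Q   A^T ] [ x     ]   [-c ]
  [ A    0  ] [ lambda ] = [ b ]

Solving the linear system:
  x*      = (-3.1557, 1.2664, 1.1557)
  lambda* = (-4.7268, 5.7486)
  f(x*)   = 44.2602

x* = (-3.1557, 1.2664, 1.1557), lambda* = (-4.7268, 5.7486)


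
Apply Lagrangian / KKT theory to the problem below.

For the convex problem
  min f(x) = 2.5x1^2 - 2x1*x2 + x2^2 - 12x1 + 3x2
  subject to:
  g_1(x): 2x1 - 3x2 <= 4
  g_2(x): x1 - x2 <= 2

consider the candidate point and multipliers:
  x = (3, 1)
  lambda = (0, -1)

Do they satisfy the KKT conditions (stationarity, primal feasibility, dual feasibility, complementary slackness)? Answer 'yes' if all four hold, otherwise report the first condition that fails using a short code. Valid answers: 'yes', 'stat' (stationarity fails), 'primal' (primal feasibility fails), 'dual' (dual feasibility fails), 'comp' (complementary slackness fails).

Gradient of f: grad f(x) = Q x + c = (1, -1)
Constraint values g_i(x) = a_i^T x - b_i:
  g_1((3, 1)) = -1
  g_2((3, 1)) = 0
Stationarity residual: grad f(x) + sum_i lambda_i a_i = (0, 0)
  -> stationarity OK
Primal feasibility (all g_i <= 0): OK
Dual feasibility (all lambda_i >= 0): FAILS
Complementary slackness (lambda_i * g_i(x) = 0 for all i): OK

Verdict: the first failing condition is dual_feasibility -> dual.

dual


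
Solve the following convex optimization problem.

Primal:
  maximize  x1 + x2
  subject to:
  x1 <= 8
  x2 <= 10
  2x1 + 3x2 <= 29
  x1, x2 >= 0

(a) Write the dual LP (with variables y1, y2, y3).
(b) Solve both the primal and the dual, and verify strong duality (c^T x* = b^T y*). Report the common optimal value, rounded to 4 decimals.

The standard primal-dual pair for 'max c^T x s.t. A x <= b, x >= 0' is:
  Dual:  min b^T y  s.t.  A^T y >= c,  y >= 0.

So the dual LP is:
  minimize  8y1 + 10y2 + 29y3
  subject to:
    y1 + 2y3 >= 1
    y2 + 3y3 >= 1
    y1, y2, y3 >= 0

Solving the primal: x* = (8, 4.3333).
  primal value c^T x* = 12.3333.
Solving the dual: y* = (0.3333, 0, 0.3333).
  dual value b^T y* = 12.3333.
Strong duality: c^T x* = b^T y*. Confirmed.

12.3333


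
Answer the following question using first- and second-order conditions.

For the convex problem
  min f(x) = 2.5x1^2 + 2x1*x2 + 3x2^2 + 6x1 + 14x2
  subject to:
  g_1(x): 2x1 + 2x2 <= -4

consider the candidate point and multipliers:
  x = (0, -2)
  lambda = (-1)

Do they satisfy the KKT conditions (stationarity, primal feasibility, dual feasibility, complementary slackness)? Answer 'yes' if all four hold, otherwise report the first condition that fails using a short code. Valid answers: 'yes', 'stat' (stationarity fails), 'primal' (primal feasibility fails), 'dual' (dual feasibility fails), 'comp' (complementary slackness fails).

Gradient of f: grad f(x) = Q x + c = (2, 2)
Constraint values g_i(x) = a_i^T x - b_i:
  g_1((0, -2)) = 0
Stationarity residual: grad f(x) + sum_i lambda_i a_i = (0, 0)
  -> stationarity OK
Primal feasibility (all g_i <= 0): OK
Dual feasibility (all lambda_i >= 0): FAILS
Complementary slackness (lambda_i * g_i(x) = 0 for all i): OK

Verdict: the first failing condition is dual_feasibility -> dual.

dual


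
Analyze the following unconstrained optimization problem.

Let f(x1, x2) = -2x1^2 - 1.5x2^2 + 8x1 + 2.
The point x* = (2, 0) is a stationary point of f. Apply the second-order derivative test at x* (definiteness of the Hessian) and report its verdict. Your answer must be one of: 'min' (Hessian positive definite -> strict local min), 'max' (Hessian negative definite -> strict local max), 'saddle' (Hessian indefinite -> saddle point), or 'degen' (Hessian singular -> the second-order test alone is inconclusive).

Compute the Hessian H = grad^2 f:
  H = [[-4, 0], [0, -3]]
Verify stationarity: grad f(x*) = H x* + g = (0, 0).
Eigenvalues of H: -4, -3.
Both eigenvalues < 0, so H is negative definite -> x* is a strict local max.

max


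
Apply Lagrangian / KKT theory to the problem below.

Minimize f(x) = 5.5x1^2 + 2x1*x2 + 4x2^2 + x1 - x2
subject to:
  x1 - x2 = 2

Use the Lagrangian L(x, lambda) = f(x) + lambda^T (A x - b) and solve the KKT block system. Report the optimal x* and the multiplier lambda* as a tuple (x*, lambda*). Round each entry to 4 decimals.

Form the Lagrangian:
  L(x, lambda) = (1/2) x^T Q x + c^T x + lambda^T (A x - b)
Stationarity (grad_x L = 0): Q x + c + A^T lambda = 0.
Primal feasibility: A x = b.

This gives the KKT block system:
  [ Q   A^T ] [ x     ]   [-c ]
  [ A    0  ] [ lambda ] = [ b ]

Solving the linear system:
  x*      = (0.8696, -1.1304)
  lambda* = (-8.3043)
  f(x*)   = 9.3043

x* = (0.8696, -1.1304), lambda* = (-8.3043)


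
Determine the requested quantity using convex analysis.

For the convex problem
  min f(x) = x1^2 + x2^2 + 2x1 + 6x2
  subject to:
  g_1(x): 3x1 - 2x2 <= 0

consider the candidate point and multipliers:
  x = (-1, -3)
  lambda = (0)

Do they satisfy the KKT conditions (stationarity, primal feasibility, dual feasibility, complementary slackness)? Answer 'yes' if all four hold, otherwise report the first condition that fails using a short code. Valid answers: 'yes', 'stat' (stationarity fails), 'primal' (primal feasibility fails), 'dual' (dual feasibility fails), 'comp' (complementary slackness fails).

Gradient of f: grad f(x) = Q x + c = (0, 0)
Constraint values g_i(x) = a_i^T x - b_i:
  g_1((-1, -3)) = 3
Stationarity residual: grad f(x) + sum_i lambda_i a_i = (0, 0)
  -> stationarity OK
Primal feasibility (all g_i <= 0): FAILS
Dual feasibility (all lambda_i >= 0): OK
Complementary slackness (lambda_i * g_i(x) = 0 for all i): OK

Verdict: the first failing condition is primal_feasibility -> primal.

primal


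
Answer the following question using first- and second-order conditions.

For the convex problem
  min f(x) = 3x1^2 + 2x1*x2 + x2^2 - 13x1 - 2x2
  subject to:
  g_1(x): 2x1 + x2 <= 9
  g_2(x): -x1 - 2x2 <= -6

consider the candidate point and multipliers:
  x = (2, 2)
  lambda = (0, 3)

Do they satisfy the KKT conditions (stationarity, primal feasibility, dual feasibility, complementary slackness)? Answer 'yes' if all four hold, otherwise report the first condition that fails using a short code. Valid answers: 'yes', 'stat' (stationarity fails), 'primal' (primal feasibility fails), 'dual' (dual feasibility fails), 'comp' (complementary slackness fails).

Gradient of f: grad f(x) = Q x + c = (3, 6)
Constraint values g_i(x) = a_i^T x - b_i:
  g_1((2, 2)) = -3
  g_2((2, 2)) = 0
Stationarity residual: grad f(x) + sum_i lambda_i a_i = (0, 0)
  -> stationarity OK
Primal feasibility (all g_i <= 0): OK
Dual feasibility (all lambda_i >= 0): OK
Complementary slackness (lambda_i * g_i(x) = 0 for all i): OK

Verdict: yes, KKT holds.

yes


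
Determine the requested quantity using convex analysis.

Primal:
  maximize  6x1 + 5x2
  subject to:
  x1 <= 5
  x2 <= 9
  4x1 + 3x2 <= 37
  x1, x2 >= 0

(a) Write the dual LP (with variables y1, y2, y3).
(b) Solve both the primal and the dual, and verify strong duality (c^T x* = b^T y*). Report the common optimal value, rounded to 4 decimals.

The standard primal-dual pair for 'max c^T x s.t. A x <= b, x >= 0' is:
  Dual:  min b^T y  s.t.  A^T y >= c,  y >= 0.

So the dual LP is:
  minimize  5y1 + 9y2 + 37y3
  subject to:
    y1 + 4y3 >= 6
    y2 + 3y3 >= 5
    y1, y2, y3 >= 0

Solving the primal: x* = (2.5, 9).
  primal value c^T x* = 60.
Solving the dual: y* = (0, 0.5, 1.5).
  dual value b^T y* = 60.
Strong duality: c^T x* = b^T y*. Confirmed.

60


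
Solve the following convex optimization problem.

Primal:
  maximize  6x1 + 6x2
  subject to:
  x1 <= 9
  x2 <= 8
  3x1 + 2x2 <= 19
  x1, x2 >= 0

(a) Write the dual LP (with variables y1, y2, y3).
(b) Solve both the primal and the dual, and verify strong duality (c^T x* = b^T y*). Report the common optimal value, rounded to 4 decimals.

The standard primal-dual pair for 'max c^T x s.t. A x <= b, x >= 0' is:
  Dual:  min b^T y  s.t.  A^T y >= c,  y >= 0.

So the dual LP is:
  minimize  9y1 + 8y2 + 19y3
  subject to:
    y1 + 3y3 >= 6
    y2 + 2y3 >= 6
    y1, y2, y3 >= 0

Solving the primal: x* = (1, 8).
  primal value c^T x* = 54.
Solving the dual: y* = (0, 2, 2).
  dual value b^T y* = 54.
Strong duality: c^T x* = b^T y*. Confirmed.

54


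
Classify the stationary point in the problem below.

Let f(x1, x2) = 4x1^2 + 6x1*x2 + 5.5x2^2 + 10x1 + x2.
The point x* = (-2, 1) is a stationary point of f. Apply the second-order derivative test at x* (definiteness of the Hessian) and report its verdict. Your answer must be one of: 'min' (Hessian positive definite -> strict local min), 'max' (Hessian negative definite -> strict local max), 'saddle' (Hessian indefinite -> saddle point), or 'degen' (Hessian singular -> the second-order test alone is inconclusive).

Compute the Hessian H = grad^2 f:
  H = [[8, 6], [6, 11]]
Verify stationarity: grad f(x*) = H x* + g = (0, 0).
Eigenvalues of H: 3.3153, 15.6847.
Both eigenvalues > 0, so H is positive definite -> x* is a strict local min.

min


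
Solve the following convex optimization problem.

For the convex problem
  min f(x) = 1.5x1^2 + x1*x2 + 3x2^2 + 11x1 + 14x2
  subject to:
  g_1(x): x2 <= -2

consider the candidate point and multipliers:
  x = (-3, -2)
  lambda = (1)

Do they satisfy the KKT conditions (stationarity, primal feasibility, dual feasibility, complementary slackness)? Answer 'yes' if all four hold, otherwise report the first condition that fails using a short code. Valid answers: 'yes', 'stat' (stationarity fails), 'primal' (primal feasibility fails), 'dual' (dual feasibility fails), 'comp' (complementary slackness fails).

Gradient of f: grad f(x) = Q x + c = (0, -1)
Constraint values g_i(x) = a_i^T x - b_i:
  g_1((-3, -2)) = 0
Stationarity residual: grad f(x) + sum_i lambda_i a_i = (0, 0)
  -> stationarity OK
Primal feasibility (all g_i <= 0): OK
Dual feasibility (all lambda_i >= 0): OK
Complementary slackness (lambda_i * g_i(x) = 0 for all i): OK

Verdict: yes, KKT holds.

yes


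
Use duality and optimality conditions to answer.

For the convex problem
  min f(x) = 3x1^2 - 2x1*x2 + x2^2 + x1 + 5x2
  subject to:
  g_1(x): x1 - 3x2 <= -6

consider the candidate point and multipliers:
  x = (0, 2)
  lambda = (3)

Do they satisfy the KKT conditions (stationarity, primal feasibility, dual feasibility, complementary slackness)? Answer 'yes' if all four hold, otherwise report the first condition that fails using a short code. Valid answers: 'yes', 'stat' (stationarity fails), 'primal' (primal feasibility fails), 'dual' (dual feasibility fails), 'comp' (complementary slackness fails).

Gradient of f: grad f(x) = Q x + c = (-3, 9)
Constraint values g_i(x) = a_i^T x - b_i:
  g_1((0, 2)) = 0
Stationarity residual: grad f(x) + sum_i lambda_i a_i = (0, 0)
  -> stationarity OK
Primal feasibility (all g_i <= 0): OK
Dual feasibility (all lambda_i >= 0): OK
Complementary slackness (lambda_i * g_i(x) = 0 for all i): OK

Verdict: yes, KKT holds.

yes


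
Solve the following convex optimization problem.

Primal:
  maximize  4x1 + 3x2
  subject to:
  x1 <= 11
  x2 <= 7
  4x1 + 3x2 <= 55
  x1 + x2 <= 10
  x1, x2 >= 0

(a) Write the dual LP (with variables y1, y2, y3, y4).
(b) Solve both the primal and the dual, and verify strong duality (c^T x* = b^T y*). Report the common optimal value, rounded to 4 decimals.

The standard primal-dual pair for 'max c^T x s.t. A x <= b, x >= 0' is:
  Dual:  min b^T y  s.t.  A^T y >= c,  y >= 0.

So the dual LP is:
  minimize  11y1 + 7y2 + 55y3 + 10y4
  subject to:
    y1 + 4y3 + y4 >= 4
    y2 + 3y3 + y4 >= 3
    y1, y2, y3, y4 >= 0

Solving the primal: x* = (10, 0).
  primal value c^T x* = 40.
Solving the dual: y* = (0, 0, 0, 4).
  dual value b^T y* = 40.
Strong duality: c^T x* = b^T y*. Confirmed.

40


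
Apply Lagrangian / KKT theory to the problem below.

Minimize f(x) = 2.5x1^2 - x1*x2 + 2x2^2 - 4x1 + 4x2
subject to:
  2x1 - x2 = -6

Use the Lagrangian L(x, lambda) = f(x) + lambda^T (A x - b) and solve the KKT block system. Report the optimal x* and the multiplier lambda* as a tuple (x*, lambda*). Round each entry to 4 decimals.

Form the Lagrangian:
  L(x, lambda) = (1/2) x^T Q x + c^T x + lambda^T (A x - b)
Stationarity (grad_x L = 0): Q x + c + A^T lambda = 0.
Primal feasibility: A x = b.

This gives the KKT block system:
  [ Q   A^T ] [ x     ]   [-c ]
  [ A    0  ] [ lambda ] = [ b ]

Solving the linear system:
  x*      = (-2.7059, 0.5882)
  lambda* = (9.0588)
  f(x*)   = 33.7647

x* = (-2.7059, 0.5882), lambda* = (9.0588)


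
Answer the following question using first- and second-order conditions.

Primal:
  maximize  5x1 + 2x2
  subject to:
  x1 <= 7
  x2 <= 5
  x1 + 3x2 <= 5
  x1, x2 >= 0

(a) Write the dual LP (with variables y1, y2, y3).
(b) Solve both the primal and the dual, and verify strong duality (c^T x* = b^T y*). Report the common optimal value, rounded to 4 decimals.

The standard primal-dual pair for 'max c^T x s.t. A x <= b, x >= 0' is:
  Dual:  min b^T y  s.t.  A^T y >= c,  y >= 0.

So the dual LP is:
  minimize  7y1 + 5y2 + 5y3
  subject to:
    y1 + y3 >= 5
    y2 + 3y3 >= 2
    y1, y2, y3 >= 0

Solving the primal: x* = (5, 0).
  primal value c^T x* = 25.
Solving the dual: y* = (0, 0, 5).
  dual value b^T y* = 25.
Strong duality: c^T x* = b^T y*. Confirmed.

25


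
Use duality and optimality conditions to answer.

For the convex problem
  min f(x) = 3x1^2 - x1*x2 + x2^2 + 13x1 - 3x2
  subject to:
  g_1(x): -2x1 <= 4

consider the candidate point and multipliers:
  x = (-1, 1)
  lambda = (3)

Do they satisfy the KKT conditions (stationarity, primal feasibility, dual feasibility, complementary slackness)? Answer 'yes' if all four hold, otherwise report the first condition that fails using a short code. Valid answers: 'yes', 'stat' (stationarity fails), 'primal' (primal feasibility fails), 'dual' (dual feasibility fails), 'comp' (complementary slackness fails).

Gradient of f: grad f(x) = Q x + c = (6, 0)
Constraint values g_i(x) = a_i^T x - b_i:
  g_1((-1, 1)) = -2
Stationarity residual: grad f(x) + sum_i lambda_i a_i = (0, 0)
  -> stationarity OK
Primal feasibility (all g_i <= 0): OK
Dual feasibility (all lambda_i >= 0): OK
Complementary slackness (lambda_i * g_i(x) = 0 for all i): FAILS

Verdict: the first failing condition is complementary_slackness -> comp.

comp


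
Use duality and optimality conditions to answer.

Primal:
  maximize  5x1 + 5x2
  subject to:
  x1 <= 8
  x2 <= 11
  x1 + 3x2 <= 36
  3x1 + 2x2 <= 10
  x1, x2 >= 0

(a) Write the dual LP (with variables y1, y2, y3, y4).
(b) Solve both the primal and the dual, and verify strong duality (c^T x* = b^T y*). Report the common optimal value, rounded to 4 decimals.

The standard primal-dual pair for 'max c^T x s.t. A x <= b, x >= 0' is:
  Dual:  min b^T y  s.t.  A^T y >= c,  y >= 0.

So the dual LP is:
  minimize  8y1 + 11y2 + 36y3 + 10y4
  subject to:
    y1 + y3 + 3y4 >= 5
    y2 + 3y3 + 2y4 >= 5
    y1, y2, y3, y4 >= 0

Solving the primal: x* = (0, 5).
  primal value c^T x* = 25.
Solving the dual: y* = (0, 0, 0, 2.5).
  dual value b^T y* = 25.
Strong duality: c^T x* = b^T y*. Confirmed.

25


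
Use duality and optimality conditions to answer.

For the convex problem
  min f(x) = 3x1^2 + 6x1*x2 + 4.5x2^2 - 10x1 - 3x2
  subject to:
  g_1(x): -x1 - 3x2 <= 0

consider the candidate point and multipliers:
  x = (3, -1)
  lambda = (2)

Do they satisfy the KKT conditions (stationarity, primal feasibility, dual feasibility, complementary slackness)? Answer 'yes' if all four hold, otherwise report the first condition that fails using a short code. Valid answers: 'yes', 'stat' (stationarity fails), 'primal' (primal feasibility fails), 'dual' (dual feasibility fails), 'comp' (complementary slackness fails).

Gradient of f: grad f(x) = Q x + c = (2, 6)
Constraint values g_i(x) = a_i^T x - b_i:
  g_1((3, -1)) = 0
Stationarity residual: grad f(x) + sum_i lambda_i a_i = (0, 0)
  -> stationarity OK
Primal feasibility (all g_i <= 0): OK
Dual feasibility (all lambda_i >= 0): OK
Complementary slackness (lambda_i * g_i(x) = 0 for all i): OK

Verdict: yes, KKT holds.

yes


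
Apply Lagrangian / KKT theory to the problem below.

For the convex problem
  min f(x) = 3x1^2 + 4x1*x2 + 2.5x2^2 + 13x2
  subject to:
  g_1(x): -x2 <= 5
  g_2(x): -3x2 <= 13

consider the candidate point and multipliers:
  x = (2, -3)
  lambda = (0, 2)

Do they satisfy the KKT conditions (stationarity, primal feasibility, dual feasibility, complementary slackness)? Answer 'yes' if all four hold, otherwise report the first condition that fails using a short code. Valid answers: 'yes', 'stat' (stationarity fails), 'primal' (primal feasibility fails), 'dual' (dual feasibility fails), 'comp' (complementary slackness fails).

Gradient of f: grad f(x) = Q x + c = (0, 6)
Constraint values g_i(x) = a_i^T x - b_i:
  g_1((2, -3)) = -2
  g_2((2, -3)) = -4
Stationarity residual: grad f(x) + sum_i lambda_i a_i = (0, 0)
  -> stationarity OK
Primal feasibility (all g_i <= 0): OK
Dual feasibility (all lambda_i >= 0): OK
Complementary slackness (lambda_i * g_i(x) = 0 for all i): FAILS

Verdict: the first failing condition is complementary_slackness -> comp.

comp


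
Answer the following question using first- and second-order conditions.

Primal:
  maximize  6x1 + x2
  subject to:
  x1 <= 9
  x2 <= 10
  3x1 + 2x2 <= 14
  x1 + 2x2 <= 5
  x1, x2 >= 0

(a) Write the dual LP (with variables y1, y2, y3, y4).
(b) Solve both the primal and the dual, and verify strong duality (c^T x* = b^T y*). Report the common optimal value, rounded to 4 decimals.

The standard primal-dual pair for 'max c^T x s.t. A x <= b, x >= 0' is:
  Dual:  min b^T y  s.t.  A^T y >= c,  y >= 0.

So the dual LP is:
  minimize  9y1 + 10y2 + 14y3 + 5y4
  subject to:
    y1 + 3y3 + y4 >= 6
    y2 + 2y3 + 2y4 >= 1
    y1, y2, y3, y4 >= 0

Solving the primal: x* = (4.6667, 0).
  primal value c^T x* = 28.
Solving the dual: y* = (0, 0, 2, 0).
  dual value b^T y* = 28.
Strong duality: c^T x* = b^T y*. Confirmed.

28


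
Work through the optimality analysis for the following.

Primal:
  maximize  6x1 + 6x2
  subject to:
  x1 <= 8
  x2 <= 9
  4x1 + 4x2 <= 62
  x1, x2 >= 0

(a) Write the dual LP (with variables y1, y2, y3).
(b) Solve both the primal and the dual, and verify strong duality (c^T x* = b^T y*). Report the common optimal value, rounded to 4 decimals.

The standard primal-dual pair for 'max c^T x s.t. A x <= b, x >= 0' is:
  Dual:  min b^T y  s.t.  A^T y >= c,  y >= 0.

So the dual LP is:
  minimize  8y1 + 9y2 + 62y3
  subject to:
    y1 + 4y3 >= 6
    y2 + 4y3 >= 6
    y1, y2, y3 >= 0

Solving the primal: x* = (6.5, 9).
  primal value c^T x* = 93.
Solving the dual: y* = (0, 0, 1.5).
  dual value b^T y* = 93.
Strong duality: c^T x* = b^T y*. Confirmed.

93


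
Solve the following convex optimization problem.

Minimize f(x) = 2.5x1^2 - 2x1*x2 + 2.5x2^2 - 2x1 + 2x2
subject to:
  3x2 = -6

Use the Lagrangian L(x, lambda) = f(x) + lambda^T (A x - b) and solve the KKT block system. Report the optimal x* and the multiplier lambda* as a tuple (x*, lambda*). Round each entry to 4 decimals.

Form the Lagrangian:
  L(x, lambda) = (1/2) x^T Q x + c^T x + lambda^T (A x - b)
Stationarity (grad_x L = 0): Q x + c + A^T lambda = 0.
Primal feasibility: A x = b.

This gives the KKT block system:
  [ Q   A^T ] [ x     ]   [-c ]
  [ A    0  ] [ lambda ] = [ b ]

Solving the linear system:
  x*      = (-0.4, -2)
  lambda* = (2.4)
  f(x*)   = 5.6

x* = (-0.4, -2), lambda* = (2.4)


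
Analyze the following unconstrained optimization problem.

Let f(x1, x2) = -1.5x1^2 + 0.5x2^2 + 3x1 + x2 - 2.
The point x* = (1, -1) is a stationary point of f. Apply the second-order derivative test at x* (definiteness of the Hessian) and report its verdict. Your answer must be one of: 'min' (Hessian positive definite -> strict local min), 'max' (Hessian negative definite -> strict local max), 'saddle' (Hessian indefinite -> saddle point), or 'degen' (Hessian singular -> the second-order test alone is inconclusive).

Compute the Hessian H = grad^2 f:
  H = [[-3, 0], [0, 1]]
Verify stationarity: grad f(x*) = H x* + g = (0, 0).
Eigenvalues of H: -3, 1.
Eigenvalues have mixed signs, so H is indefinite -> x* is a saddle point.

saddle


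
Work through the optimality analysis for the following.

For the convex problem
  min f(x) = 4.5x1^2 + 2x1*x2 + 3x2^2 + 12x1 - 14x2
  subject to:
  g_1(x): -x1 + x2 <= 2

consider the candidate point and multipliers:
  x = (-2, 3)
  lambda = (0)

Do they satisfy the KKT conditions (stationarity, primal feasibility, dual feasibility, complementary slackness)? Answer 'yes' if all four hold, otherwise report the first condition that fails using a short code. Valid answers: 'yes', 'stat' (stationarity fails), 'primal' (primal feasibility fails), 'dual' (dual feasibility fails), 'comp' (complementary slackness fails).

Gradient of f: grad f(x) = Q x + c = (0, 0)
Constraint values g_i(x) = a_i^T x - b_i:
  g_1((-2, 3)) = 3
Stationarity residual: grad f(x) + sum_i lambda_i a_i = (0, 0)
  -> stationarity OK
Primal feasibility (all g_i <= 0): FAILS
Dual feasibility (all lambda_i >= 0): OK
Complementary slackness (lambda_i * g_i(x) = 0 for all i): OK

Verdict: the first failing condition is primal_feasibility -> primal.

primal


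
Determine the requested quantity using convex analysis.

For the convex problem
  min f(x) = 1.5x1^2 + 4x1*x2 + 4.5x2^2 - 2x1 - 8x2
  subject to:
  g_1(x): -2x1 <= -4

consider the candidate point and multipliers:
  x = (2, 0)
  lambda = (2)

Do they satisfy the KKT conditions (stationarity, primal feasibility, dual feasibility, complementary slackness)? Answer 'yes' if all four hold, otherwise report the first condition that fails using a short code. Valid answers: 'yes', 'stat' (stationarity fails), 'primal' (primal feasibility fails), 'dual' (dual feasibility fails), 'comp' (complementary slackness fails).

Gradient of f: grad f(x) = Q x + c = (4, 0)
Constraint values g_i(x) = a_i^T x - b_i:
  g_1((2, 0)) = 0
Stationarity residual: grad f(x) + sum_i lambda_i a_i = (0, 0)
  -> stationarity OK
Primal feasibility (all g_i <= 0): OK
Dual feasibility (all lambda_i >= 0): OK
Complementary slackness (lambda_i * g_i(x) = 0 for all i): OK

Verdict: yes, KKT holds.

yes


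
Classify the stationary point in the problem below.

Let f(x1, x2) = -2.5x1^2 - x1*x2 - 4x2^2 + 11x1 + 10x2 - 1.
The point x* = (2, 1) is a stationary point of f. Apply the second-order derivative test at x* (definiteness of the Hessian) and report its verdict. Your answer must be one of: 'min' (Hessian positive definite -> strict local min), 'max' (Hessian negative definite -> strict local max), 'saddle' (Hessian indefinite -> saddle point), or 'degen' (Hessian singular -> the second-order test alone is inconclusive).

Compute the Hessian H = grad^2 f:
  H = [[-5, -1], [-1, -8]]
Verify stationarity: grad f(x*) = H x* + g = (0, 0).
Eigenvalues of H: -8.3028, -4.6972.
Both eigenvalues < 0, so H is negative definite -> x* is a strict local max.

max


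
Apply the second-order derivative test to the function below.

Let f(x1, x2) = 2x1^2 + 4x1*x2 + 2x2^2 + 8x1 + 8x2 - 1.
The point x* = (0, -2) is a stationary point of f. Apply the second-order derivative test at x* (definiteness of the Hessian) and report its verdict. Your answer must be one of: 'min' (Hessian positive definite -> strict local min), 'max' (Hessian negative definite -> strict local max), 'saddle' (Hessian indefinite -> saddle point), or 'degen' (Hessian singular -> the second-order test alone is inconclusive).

Compute the Hessian H = grad^2 f:
  H = [[4, 4], [4, 4]]
Verify stationarity: grad f(x*) = H x* + g = (0, 0).
Eigenvalues of H: 0, 8.
H has a zero eigenvalue (singular; positive semidefinite but not definite), so H is neither positive definite, negative definite, nor indefinite. The second-order test alone is inconclusive -> degen.
(Indeed, f is constant along the null direction of H through x*, so x* is not a strict local extremum.)

degen


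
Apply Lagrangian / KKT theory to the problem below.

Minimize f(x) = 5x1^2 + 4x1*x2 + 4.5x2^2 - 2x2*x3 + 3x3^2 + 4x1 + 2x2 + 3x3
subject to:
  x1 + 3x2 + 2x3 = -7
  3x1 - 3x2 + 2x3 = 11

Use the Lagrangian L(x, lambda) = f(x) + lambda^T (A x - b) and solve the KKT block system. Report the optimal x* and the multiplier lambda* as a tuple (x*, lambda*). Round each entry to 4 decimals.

Form the Lagrangian:
  L(x, lambda) = (1/2) x^T Q x + c^T x + lambda^T (A x - b)
Stationarity (grad_x L = 0): Q x + c + A^T lambda = 0.
Primal feasibility: A x = b.

This gives the KKT block system:
  [ Q   A^T ] [ x     ]   [-c ]
  [ A    0  ] [ lambda ] = [ b ]

Solving the linear system:
  x*      = (1.5238, -2.4921, -0.5238)
  lambda* = (1.004, -3.4246)
  f(x*)   = 22.119

x* = (1.5238, -2.4921, -0.5238), lambda* = (1.004, -3.4246)


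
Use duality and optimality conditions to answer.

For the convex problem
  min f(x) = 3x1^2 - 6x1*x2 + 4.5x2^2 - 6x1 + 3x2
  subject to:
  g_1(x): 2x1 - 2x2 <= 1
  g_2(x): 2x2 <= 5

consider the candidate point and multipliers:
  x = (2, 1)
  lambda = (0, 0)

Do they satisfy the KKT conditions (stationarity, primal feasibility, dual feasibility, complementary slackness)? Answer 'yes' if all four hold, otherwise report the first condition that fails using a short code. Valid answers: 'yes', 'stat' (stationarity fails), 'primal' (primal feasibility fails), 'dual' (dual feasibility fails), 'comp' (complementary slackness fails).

Gradient of f: grad f(x) = Q x + c = (0, 0)
Constraint values g_i(x) = a_i^T x - b_i:
  g_1((2, 1)) = 1
  g_2((2, 1)) = -3
Stationarity residual: grad f(x) + sum_i lambda_i a_i = (0, 0)
  -> stationarity OK
Primal feasibility (all g_i <= 0): FAILS
Dual feasibility (all lambda_i >= 0): OK
Complementary slackness (lambda_i * g_i(x) = 0 for all i): OK

Verdict: the first failing condition is primal_feasibility -> primal.

primal


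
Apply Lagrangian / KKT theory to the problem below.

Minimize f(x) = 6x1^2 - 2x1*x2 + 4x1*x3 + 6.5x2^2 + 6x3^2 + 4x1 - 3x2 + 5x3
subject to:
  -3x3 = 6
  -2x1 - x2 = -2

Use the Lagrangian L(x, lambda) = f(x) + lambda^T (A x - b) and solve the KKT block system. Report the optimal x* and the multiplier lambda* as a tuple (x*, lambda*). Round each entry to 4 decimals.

Form the Lagrangian:
  L(x, lambda) = (1/2) x^T Q x + c^T x + lambda^T (A x - b)
Stationarity (grad_x L = 0): Q x + c + A^T lambda = 0.
Primal feasibility: A x = b.

This gives the KKT block system:
  [ Q   A^T ] [ x     ]   [-c ]
  [ A    0  ] [ lambda ] = [ b ]

Solving the linear system:
  x*      = (0.75, 0.5, -2)
  lambda* = (-5.3333, 2)
  f(x*)   = 13.75

x* = (0.75, 0.5, -2), lambda* = (-5.3333, 2)


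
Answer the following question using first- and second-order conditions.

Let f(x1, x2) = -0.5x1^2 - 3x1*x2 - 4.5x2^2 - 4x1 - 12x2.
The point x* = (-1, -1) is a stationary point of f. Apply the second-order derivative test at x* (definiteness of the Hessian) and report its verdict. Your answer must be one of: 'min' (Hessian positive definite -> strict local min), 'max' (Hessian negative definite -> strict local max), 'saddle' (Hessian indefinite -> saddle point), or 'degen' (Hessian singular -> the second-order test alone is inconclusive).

Compute the Hessian H = grad^2 f:
  H = [[-1, -3], [-3, -9]]
Verify stationarity: grad f(x*) = H x* + g = (0, 0).
Eigenvalues of H: -10, 0.
H has a zero eigenvalue (singular; negative semidefinite but not definite), so H is neither positive definite, negative definite, nor indefinite. The second-order test alone is inconclusive -> degen.
(Indeed, f is constant along the null direction of H through x*, so x* is not a strict local extremum.)

degen


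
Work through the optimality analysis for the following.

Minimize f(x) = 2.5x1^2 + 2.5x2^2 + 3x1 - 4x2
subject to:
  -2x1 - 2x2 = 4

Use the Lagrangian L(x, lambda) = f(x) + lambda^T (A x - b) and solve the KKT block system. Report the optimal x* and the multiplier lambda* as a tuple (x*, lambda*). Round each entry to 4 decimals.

Form the Lagrangian:
  L(x, lambda) = (1/2) x^T Q x + c^T x + lambda^T (A x - b)
Stationarity (grad_x L = 0): Q x + c + A^T lambda = 0.
Primal feasibility: A x = b.

This gives the KKT block system:
  [ Q   A^T ] [ x     ]   [-c ]
  [ A    0  ] [ lambda ] = [ b ]

Solving the linear system:
  x*      = (-1.7, -0.3)
  lambda* = (-2.75)
  f(x*)   = 3.55

x* = (-1.7, -0.3), lambda* = (-2.75)


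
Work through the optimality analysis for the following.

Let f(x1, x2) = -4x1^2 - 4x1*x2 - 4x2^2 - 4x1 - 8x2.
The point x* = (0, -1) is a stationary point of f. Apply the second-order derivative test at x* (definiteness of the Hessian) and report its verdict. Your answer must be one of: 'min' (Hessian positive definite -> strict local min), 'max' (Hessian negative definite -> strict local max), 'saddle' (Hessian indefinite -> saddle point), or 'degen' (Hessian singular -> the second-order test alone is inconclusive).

Compute the Hessian H = grad^2 f:
  H = [[-8, -4], [-4, -8]]
Verify stationarity: grad f(x*) = H x* + g = (0, 0).
Eigenvalues of H: -12, -4.
Both eigenvalues < 0, so H is negative definite -> x* is a strict local max.

max


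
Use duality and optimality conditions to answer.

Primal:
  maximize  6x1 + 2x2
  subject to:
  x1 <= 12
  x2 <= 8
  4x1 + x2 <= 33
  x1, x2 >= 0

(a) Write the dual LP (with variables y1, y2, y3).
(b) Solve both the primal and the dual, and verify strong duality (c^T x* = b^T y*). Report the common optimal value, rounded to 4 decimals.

The standard primal-dual pair for 'max c^T x s.t. A x <= b, x >= 0' is:
  Dual:  min b^T y  s.t.  A^T y >= c,  y >= 0.

So the dual LP is:
  minimize  12y1 + 8y2 + 33y3
  subject to:
    y1 + 4y3 >= 6
    y2 + y3 >= 2
    y1, y2, y3 >= 0

Solving the primal: x* = (6.25, 8).
  primal value c^T x* = 53.5.
Solving the dual: y* = (0, 0.5, 1.5).
  dual value b^T y* = 53.5.
Strong duality: c^T x* = b^T y*. Confirmed.

53.5
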